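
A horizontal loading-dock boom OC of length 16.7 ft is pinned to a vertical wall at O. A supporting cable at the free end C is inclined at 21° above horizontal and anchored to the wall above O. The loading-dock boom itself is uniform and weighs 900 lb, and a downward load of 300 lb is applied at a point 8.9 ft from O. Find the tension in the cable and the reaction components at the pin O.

T = 1702 lb, O_x = 1589 lb, O_y = 590.1 lb

ΣM about O: T·sin21°·16.7 − 900·8.35 − 300·8.9 = 0 → T = 10185/(16.7·0.358368) = 1701.83 ≈ 1702 lb.
ΣF_x = 0: O_x − T·cos21° = 0 → O_x = 1701.83 × 0.93358 = 1589 lb.
ΣF_y = 0: O_y + T·sin21° − 900 − 300 = 0 → O_y = 1200 − 1701.83 × 0.358368 = 590.1 lb.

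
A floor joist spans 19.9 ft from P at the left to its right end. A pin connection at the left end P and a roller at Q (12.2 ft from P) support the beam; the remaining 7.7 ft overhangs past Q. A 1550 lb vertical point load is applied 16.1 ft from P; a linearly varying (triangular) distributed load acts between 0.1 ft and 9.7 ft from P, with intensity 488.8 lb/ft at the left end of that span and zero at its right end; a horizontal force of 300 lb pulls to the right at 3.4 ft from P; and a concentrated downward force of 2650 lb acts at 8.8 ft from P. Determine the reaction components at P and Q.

Resultant of the triangular load: ½ × 488.8 × 9.6 = 2346.24 lb, acting at 3.3 ft from P (one-third of the span from the peak).
ΣM about P: Q_y·12.2 − 1550·16.1 − (½·488.8·9.6)·3.3 − 2650·8.8 = 0 → Q_y = 56017.592/12.2 = 4591.61 ≈ 4592 lb.
ΣF_y = 0: P_y + 4591.61 − 1550 − ½·488.8·9.6 − 2650 = 0 → P_y = 1955 lb.
ΣF_x = 0: P_x + 300 = 0 → P_x = -300.0 lb.

P_x = -300.0 lb, P_y = 1955 lb, Q_y = 4592 lb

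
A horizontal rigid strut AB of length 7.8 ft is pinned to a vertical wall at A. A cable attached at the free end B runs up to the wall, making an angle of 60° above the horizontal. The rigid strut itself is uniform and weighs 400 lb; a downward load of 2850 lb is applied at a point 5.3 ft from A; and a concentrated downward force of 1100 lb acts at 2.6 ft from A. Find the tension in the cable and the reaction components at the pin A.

T = 2890 lb, A_x = 1445 lb, A_y = 1847 lb

ΣM about A: T·sin60°·7.8 − 400·3.9 − 2850·5.3 − 1100·2.6 = 0 → T = 19525/(7.8·0.866025) = 2890.45 ≈ 2890 lb.
ΣF_x = 0: A_x − T·cos60° = 0 → A_x = 2890.45 × 0.5 = 1445 lb.
ΣF_y = 0: A_y + T·sin60° − 400 − 2850 − 1100 = 0 → A_y = 4350 − 2890.45 × 0.866025 = 1847 lb.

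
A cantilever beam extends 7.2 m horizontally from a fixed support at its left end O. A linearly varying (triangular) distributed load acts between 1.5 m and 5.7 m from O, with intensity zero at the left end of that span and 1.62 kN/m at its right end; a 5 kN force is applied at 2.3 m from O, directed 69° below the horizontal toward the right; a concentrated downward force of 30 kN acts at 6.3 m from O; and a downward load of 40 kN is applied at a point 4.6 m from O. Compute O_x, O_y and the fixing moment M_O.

Resultant of the triangular load: ½ × 1.62 × 4.2 = 3.402 kN, acting at 4.3 m from O (one-third of the span from the peak).
ΣF_x = 0: O_x + 5·cos69° = 0 → O_x = -1.792 kN.
ΣF_y = 0: O_y − ½·1.62·4.2 − 5·sin69° − 30 − 40 = 0 → O_y = 78.07 kN.
ΣM about O: M_O − (½·1.62·4.2)·4.3 − 5·sin69°·2.3 − 30·6.3 − 40·4.6 = 0 → M_O = 398.4 kN·m.

O_x = -1.792 kN, O_y = 78.07 kN, M_O = 398.4 kN·m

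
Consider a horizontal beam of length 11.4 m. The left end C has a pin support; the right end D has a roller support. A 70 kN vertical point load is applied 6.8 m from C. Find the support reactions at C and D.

Moments about C: D_y·11.4 − 70·6.8 = 0 → D_y = 476/11.4 = 41.7544 ≈ 41.75 kN.
ΣF_y = 0: C_y + 41.7544 − 70 = 0 → C_y = 28.25 kN.
ΣF_x = 0: no horizontal applied forces, so C_x = 0.

C_x = 0, C_y = 28.25 kN, D_y = 41.75 kN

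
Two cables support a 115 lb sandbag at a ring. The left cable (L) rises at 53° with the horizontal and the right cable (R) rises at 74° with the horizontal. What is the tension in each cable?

ΣF_x = 0: −T_L·cos53° + T_R·cos74° = 0 → T_R = 2.18336·T_L.
ΣF_y = 0: T_L·sin53° + T_R·sin74° = 115.
Substitute: T_L·(0.798636 + 2.18336·0.961262) = 115 → T_L = 39.6905 ≈ 39.69 lb.
Then T_R = 2.18336 × 39.6905 = 86.66 lb.

T_L = 39.69 lb, T_R = 86.66 lb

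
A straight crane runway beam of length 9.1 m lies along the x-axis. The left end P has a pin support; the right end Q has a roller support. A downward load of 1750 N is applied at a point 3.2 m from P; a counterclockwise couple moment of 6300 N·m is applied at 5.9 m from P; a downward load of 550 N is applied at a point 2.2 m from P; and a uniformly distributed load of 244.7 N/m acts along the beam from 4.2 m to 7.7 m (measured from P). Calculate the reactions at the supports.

Resultant of the distributed load: 244.7 × 3.5 = 856.45 N at 5.95 m from P.
ΣM about P: Q_y·9.1 − 1750·3.2 + 6300 − 550·2.2 − (244.7·3.5)·5.95 = 0 → Q_y = 5605.8775/9.1 = 616.03 ≈ 616.0 N.
ΣF_y = 0: P_y + 616.03 − 1750 − 550 − 244.7·3.5 = 0 → P_y = 2540 N.
ΣF_x = 0: no horizontal applied forces, so P_x = 0.

P_x = 0, P_y = 2540 N, Q_y = 616.0 N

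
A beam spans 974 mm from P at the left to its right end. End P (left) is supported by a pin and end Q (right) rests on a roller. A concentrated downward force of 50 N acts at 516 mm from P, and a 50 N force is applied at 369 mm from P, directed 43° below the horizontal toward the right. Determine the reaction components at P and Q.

P_x = -36.57 N, P_y = 44.69 N, Q_y = 39.41 N

Moments about P: Q_y·974 − 50·516 − 50·sin43°·369 = 0 → Q_y = 38382.9/974 = 39.4075 ≈ 39.41 N.
ΣF_y = 0: P_y + 39.4075 − 50 − 50·sin43° = 0 → P_y = 44.69 N.
ΣF_x = 0: P_x + 50·cos43° = 0 → P_x = -36.57 N.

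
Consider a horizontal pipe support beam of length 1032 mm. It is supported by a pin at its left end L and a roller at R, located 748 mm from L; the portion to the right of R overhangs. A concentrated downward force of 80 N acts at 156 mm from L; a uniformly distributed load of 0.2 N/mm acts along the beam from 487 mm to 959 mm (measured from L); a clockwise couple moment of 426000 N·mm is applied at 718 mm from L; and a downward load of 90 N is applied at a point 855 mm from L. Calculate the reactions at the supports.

L_x = 0, L_y = -515.9 N, R_y = 780.3 N

Resultant of the distributed load: 0.2 × 472 = 94.4 N at 723 mm from L.
Moments about L: R_y·748 − 80·156 − (0.2·472)·723 − 426000 − 90·855 = 0 → R_y = 583681.2/748 = 780.322 ≈ 780.3 N.
ΣF_y = 0: L_y + 780.322 − 80 − 0.2·472 − 90 = 0 → L_y = -515.9 N.
ΣF_x = 0: no horizontal applied forces, so L_x = 0.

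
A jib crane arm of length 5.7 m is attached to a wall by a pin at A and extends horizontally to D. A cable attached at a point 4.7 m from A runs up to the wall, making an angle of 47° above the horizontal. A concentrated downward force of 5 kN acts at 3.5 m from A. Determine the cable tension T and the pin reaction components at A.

ΣM about A: T·sin47°·4.7 − 5·3.5 = 0 → T = 17.5/(4.7·0.731354) = 5.09111 ≈ 5.091 kN.
ΣF_x = 0: A_x − T·cos47° = 0 → A_x = 5.09111 × 0.681998 = 3.472 kN.
ΣF_y = 0: A_y + T·sin47° − 5 = 0 → A_y = 5 − 5.09111 × 0.731354 = 1.277 kN.

T = 5.091 kN, A_x = 3.472 kN, A_y = 1.277 kN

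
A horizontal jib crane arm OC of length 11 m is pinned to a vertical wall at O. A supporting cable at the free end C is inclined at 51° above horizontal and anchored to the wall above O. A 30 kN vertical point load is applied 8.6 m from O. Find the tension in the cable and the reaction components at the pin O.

T = 30.18 kN, O_x = 18.99 kN, O_y = 6.545 kN

ΣM about O: T·sin51°·11 − 30·8.6 = 0 → T = 258/(11·0.777146) = 30.1804 ≈ 30.18 kN.
ΣF_x = 0: O_x − T·cos51° = 0 → O_x = 30.1804 × 0.62932 = 18.99 kN.
ΣF_y = 0: O_y + T·sin51° − 30 = 0 → O_y = 30 − 30.1804 × 0.777146 = 6.545 kN.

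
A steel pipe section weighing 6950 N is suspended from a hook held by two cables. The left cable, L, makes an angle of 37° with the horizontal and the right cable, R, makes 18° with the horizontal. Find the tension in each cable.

ΣF_x = 0: −T_L·cos37° + T_R·cos18° = 0 → T_R = 0.839735·T_L.
ΣF_y = 0: T_L·sin37° + T_R·sin18° = 6950.
Substitute: T_L·(0.601815 + 0.839735·0.309017) = 6950 → T_L = 8069.13 ≈ 8069 N.
Then T_R = 0.839735 × 8069.13 = 6776 N.

T_L = 8069 N, T_R = 6776 N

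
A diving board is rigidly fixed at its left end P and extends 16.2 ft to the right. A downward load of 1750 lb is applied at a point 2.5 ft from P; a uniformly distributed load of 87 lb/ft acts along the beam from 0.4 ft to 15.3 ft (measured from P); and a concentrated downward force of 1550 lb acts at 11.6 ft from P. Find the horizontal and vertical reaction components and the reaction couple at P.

Resultant of the distributed load: 87 × 14.9 = 1296.3 lb at 7.85 ft from P.
ΣF_x = 0: P_x = 0.
ΣF_y = 0: P_y − 1750 − 87·14.9 − 1550 = 0 → P_y = 4596 lb.
ΣM about P: M_P − 1750·2.5 − (87·14.9)·7.85 − 1550·11.6 = 0 → M_P = 32530 lb·ft.

P_x = 0, P_y = 4596 lb, M_P = 32530 lb·ft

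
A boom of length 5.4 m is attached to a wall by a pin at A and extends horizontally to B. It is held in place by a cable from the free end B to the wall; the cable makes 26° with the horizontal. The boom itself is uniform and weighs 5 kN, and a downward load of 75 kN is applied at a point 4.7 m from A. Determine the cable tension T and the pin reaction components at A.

T = 154.6 kN, A_x = 139.0 kN, A_y = 12.22 kN

ΣM about A: T·sin26°·5.4 − 5·2.7 − 75·4.7 = 0 → T = 366/(5.4·0.438371) = 154.613 ≈ 154.6 kN.
ΣF_x = 0: A_x − T·cos26° = 0 → A_x = 154.613 × 0.898794 = 139.0 kN.
ΣF_y = 0: A_y + T·sin26° − 5 − 75 = 0 → A_y = 80 − 154.613 × 0.438371 = 12.22 kN.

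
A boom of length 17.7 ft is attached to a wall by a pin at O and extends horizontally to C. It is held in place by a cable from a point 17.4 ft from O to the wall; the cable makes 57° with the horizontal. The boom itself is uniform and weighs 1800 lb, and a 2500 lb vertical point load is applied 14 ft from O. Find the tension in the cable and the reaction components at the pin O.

T = 3490 lb, O_x = 1901 lb, O_y = 1373 lb

ΣM about O: T·sin57°·17.4 − 1800·8.85 − 2500·14 = 0 → T = 50930/(17.4·0.838671) = 3490.06 ≈ 3490 lb.
ΣF_x = 0: O_x − T·cos57° = 0 → O_x = 3490.06 × 0.544639 = 1901 lb.
ΣF_y = 0: O_y + T·sin57° − 1800 − 2500 = 0 → O_y = 4300 − 3490.06 × 0.838671 = 1373 lb.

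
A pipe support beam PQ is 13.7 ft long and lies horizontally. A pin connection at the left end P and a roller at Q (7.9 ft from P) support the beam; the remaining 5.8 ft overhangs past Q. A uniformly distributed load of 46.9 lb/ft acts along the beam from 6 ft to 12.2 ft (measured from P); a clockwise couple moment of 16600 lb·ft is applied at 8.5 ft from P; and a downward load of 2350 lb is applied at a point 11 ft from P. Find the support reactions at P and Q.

Resultant of the distributed load: 46.9 × 6.2 = 290.78 lb at 9.1 ft from P.
Moments about P: Q_y·7.9 − (46.9·6.2)·9.1 − 16600 − 2350·11 = 0 → Q_y = 45096.098/7.9 = 5708.37 ≈ 5708 lb.
ΣF_y = 0: P_y + 5708.37 − 46.9·6.2 − 2350 = 0 → P_y = -3068 lb.
ΣF_x = 0: no horizontal applied forces, so P_x = 0.

P_x = 0, P_y = -3068 lb, Q_y = 5708 lb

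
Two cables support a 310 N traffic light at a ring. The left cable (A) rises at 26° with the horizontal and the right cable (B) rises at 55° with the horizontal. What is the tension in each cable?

T_A = 180.0 N, T_B = 282.1 N

ΣF_x = 0: −T_A·cos26° + T_B·cos55° = 0 → T_B = 1.567·T_A.
ΣF_y = 0: T_A·sin26° + T_B·sin55° = 310.
Substitute: T_A·(0.438371 + 1.567·0.819152) = 310 → T_A = 180.025 ≈ 180.0 N.
Then T_B = 1.567 × 180.025 = 282.1 N.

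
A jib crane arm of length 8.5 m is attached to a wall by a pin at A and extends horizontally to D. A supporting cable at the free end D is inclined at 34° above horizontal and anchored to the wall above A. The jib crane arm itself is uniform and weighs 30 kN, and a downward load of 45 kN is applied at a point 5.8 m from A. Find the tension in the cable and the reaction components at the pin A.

ΣM about A: T·sin34°·8.5 − 30·4.25 − 45·5.8 = 0 → T = 388.5/(8.5·0.559193) = 81.7354 ≈ 81.74 kN.
ΣF_x = 0: A_x − T·cos34° = 0 → A_x = 81.7354 × 0.829038 = 67.76 kN.
ΣF_y = 0: A_y + T·sin34° − 30 − 45 = 0 → A_y = 75 − 81.7354 × 0.559193 = 29.29 kN.

T = 81.74 kN, A_x = 67.76 kN, A_y = 29.29 kN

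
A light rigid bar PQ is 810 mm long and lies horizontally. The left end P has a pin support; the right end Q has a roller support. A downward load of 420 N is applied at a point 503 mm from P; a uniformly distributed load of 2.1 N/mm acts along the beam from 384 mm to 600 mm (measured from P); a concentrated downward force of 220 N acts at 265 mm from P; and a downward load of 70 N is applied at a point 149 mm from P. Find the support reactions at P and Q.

Resultant of the distributed load: 2.1 × 216 = 453.6 N at 492 mm from P.
Moments about P: Q_y·810 − 420·503 − (2.1·216)·492 − 220·265 − 70·149 = 0 → Q_y = 503161.2/810 = 621.187 ≈ 621.2 N.
ΣF_y = 0: P_y + 621.187 − 420 − 2.1·216 − 220 − 70 = 0 → P_y = 542.4 N.
ΣF_x = 0: no horizontal applied forces, so P_x = 0.

P_x = 0, P_y = 542.4 N, Q_y = 621.2 N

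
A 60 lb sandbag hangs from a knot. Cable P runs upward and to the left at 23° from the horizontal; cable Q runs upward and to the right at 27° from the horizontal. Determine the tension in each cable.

ΣF_x = 0: −T_P·cos23° + T_Q·cos27° = 0 → T_Q = 1.03311·T_P.
ΣF_y = 0: T_P·sin23° + T_Q·sin27° = 60.
Substitute: T_P·(0.390731 + 1.03311·0.45399) = 60 → T_P = 69.7875 ≈ 69.79 lb.
Then T_Q = 1.03311 × 69.7875 = 72.10 lb.

T_P = 69.79 lb, T_Q = 72.10 lb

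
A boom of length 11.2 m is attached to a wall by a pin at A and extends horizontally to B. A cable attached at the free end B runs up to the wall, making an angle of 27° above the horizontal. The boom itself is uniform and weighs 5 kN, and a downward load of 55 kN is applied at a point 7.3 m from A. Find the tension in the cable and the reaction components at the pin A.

ΣM about A: T·sin27°·11.2 − 5·5.6 − 55·7.3 = 0 → T = 429.5/(11.2·0.45399) = 84.4693 ≈ 84.47 kN.
ΣF_x = 0: A_x − T·cos27° = 0 → A_x = 84.4693 × 0.891007 = 75.26 kN.
ΣF_y = 0: A_y + T·sin27° − 5 − 55 = 0 → A_y = 60 − 84.4693 × 0.45399 = 21.65 kN.

T = 84.47 kN, A_x = 75.26 kN, A_y = 21.65 kN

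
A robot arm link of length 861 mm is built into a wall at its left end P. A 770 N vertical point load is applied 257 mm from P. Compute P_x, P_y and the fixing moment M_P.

P_x = 0, P_y = 770.0 N, M_P = 197900 N·mm

ΣF_x = 0: P_x = 0.
ΣF_y = 0: P_y − 770 = 0 → P_y = 770.0 N.
ΣM about P: M_P − 770·257 = 0 → M_P = 197900 N·mm.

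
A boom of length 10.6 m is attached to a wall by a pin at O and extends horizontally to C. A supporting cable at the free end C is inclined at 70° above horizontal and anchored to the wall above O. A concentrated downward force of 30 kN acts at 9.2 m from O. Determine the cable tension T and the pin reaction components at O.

T = 27.71 kN, O_x = 9.477 kN, O_y = 3.962 kN

ΣM about O: T·sin70°·10.6 − 30·9.2 = 0 → T = 276/(10.6·0.939693) = 27.7088 ≈ 27.71 kN.
ΣF_x = 0: O_x − T·cos70° = 0 → O_x = 27.7088 × 0.34202 = 9.477 kN.
ΣF_y = 0: O_y + T·sin70° − 30 = 0 → O_y = 30 − 27.7088 × 0.939693 = 3.962 kN.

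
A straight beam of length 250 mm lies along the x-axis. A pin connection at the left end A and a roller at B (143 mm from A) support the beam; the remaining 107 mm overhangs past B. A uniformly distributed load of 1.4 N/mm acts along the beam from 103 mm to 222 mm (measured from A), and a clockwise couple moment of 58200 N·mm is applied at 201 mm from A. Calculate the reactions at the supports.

Resultant of the distributed load: 1.4 × 119 = 166.6 N at 162.5 mm from A.
ΣM about A: B_y·143 − (1.4·119)·162.5 − 58200 = 0 → B_y = 85272.5/143 = 596.311 ≈ 596.3 N.
ΣF_y = 0: A_y + 596.311 − 1.4·119 = 0 → A_y = -429.7 N.
ΣF_x = 0: no horizontal applied forces, so A_x = 0.

A_x = 0, A_y = -429.7 N, B_y = 596.3 N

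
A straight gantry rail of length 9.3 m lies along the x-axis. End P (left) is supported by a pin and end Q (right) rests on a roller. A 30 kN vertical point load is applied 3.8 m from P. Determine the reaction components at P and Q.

ΣM about P: Q_y·9.3 − 30·3.8 = 0 → Q_y = 114/9.3 = 12.2581 ≈ 12.26 kN.
ΣF_y = 0: P_y + 12.2581 − 30 = 0 → P_y = 17.74 kN.
ΣF_x = 0: no horizontal applied forces, so P_x = 0.

P_x = 0, P_y = 17.74 kN, Q_y = 12.26 kN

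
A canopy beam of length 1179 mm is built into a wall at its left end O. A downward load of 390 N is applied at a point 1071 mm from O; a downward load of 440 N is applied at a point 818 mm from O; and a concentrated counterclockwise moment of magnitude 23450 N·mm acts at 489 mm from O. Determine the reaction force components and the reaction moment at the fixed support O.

ΣF_x = 0: O_x = 0.
ΣF_y = 0: O_y − 390 − 440 = 0 → O_y = 830.0 N.
ΣM about O: M_O − 390·1071 − 440·818 + 23450 = 0 → M_O = 754200 N·mm.

O_x = 0, O_y = 830.0 N, M_O = 754200 N·mm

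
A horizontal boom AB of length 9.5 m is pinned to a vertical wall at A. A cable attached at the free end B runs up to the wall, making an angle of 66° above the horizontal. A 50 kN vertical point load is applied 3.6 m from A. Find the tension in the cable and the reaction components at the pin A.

T = 20.74 kN, A_x = 8.436 kN, A_y = 31.05 kN

ΣM about A: T·sin66°·9.5 − 50·3.6 = 0 → T = 180/(9.5·0.913545) = 20.7405 ≈ 20.74 kN.
ΣF_x = 0: A_x − T·cos66° = 0 → A_x = 20.7405 × 0.406737 = 8.436 kN.
ΣF_y = 0: A_y + T·sin66° − 50 = 0 → A_y = 50 − 20.7405 × 0.913545 = 31.05 kN.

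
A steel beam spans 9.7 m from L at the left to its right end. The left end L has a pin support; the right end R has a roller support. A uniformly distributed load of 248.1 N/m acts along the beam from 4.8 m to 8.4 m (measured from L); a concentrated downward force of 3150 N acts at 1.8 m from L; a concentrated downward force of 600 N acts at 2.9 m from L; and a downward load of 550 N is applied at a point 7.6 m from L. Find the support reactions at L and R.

L_x = 0, L_y = 3391 N, R_y = 1803 N

Resultant of the distributed load: 248.1 × 3.6 = 893.16 N at 6.6 m from L.
Taking moments about L: R_y·9.7 − (248.1·3.6)·6.6 − 3150·1.8 − 600·2.9 − 550·7.6 = 0 → R_y = 17484.856/9.7 = 1802.56 ≈ 1803 N.
ΣF_y = 0: L_y + 1802.56 − 248.1·3.6 − 3150 − 600 − 550 = 0 → L_y = 3391 N.
ΣF_x = 0: no horizontal applied forces, so L_x = 0.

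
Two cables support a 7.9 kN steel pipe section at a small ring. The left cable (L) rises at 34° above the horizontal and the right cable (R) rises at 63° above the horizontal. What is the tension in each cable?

ΣF_x = 0: −T_L·cos34° + T_R·cos63° = 0 → T_R = 1.82611·T_L.
ΣF_y = 0: T_L·sin34° + T_R·sin63° = 7.9.
Substitute: T_L·(0.559193 + 1.82611·0.891007) = 7.9 → T_L = 3.61346 ≈ 3.613 kN.
Then T_R = 1.82611 × 3.61346 = 6.599 kN.

T_L = 3.613 kN, T_R = 6.599 kN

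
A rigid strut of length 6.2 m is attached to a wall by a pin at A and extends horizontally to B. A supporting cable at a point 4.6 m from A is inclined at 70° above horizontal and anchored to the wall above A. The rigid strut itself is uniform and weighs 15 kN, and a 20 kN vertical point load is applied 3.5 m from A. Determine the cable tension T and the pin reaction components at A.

T = 26.95 kN, A_x = 9.218 kN, A_y = 9.674 kN

ΣM about A: T·sin70°·4.6 − 15·3.1 − 20·3.5 = 0 → T = 116.5/(4.6·0.939693) = 26.9514 ≈ 26.95 kN.
ΣF_x = 0: A_x − T·cos70° = 0 → A_x = 26.9514 × 0.34202 = 9.218 kN.
ΣF_y = 0: A_y + T·sin70° − 15 − 20 = 0 → A_y = 35 − 26.9514 × 0.939693 = 9.674 kN.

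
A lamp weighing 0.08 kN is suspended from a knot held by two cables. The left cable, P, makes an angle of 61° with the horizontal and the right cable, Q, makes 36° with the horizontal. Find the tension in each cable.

T_P = 0.06521 kN, T_Q = 0.03908 kN

ΣF_x = 0: −T_P·cos61° + T_Q·cos36° = 0 → T_Q = 0.599258·T_P.
ΣF_y = 0: T_P·sin61° + T_Q·sin36° = 0.08.
Substitute: T_P·(0.87462 + 0.599258·0.587785) = 0.08 → T_P = 0.0652074 ≈ 0.06521 kN.
Then T_Q = 0.599258 × 0.0652074 = 0.03908 kN.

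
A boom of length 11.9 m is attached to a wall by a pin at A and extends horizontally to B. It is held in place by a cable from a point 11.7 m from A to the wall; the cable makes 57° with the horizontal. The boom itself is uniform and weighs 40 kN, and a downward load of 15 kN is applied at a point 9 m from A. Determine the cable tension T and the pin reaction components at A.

ΣM about A: T·sin57°·11.7 − 40·5.95 − 15·9 = 0 → T = 373/(11.7·0.838671) = 38.0129 ≈ 38.01 kN.
ΣF_x = 0: A_x − T·cos57° = 0 → A_x = 38.0129 × 0.544639 = 20.70 kN.
ΣF_y = 0: A_y + T·sin57° − 40 − 15 = 0 → A_y = 55 − 38.0129 × 0.838671 = 23.12 kN.

T = 38.01 kN, A_x = 20.70 kN, A_y = 23.12 kN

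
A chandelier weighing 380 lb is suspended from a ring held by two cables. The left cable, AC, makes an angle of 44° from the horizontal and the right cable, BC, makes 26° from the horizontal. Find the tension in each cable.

T_AC = 363.5 lb, T_BC = 290.9 lb

ΣF_x = 0: −T_AC·cos44° + T_BC·cos26° = 0 → T_BC = 0.800339·T_AC.
ΣF_y = 0: T_AC·sin44° + T_BC·sin26° = 380.
Substitute: T_AC·(0.694658 + 0.800339·0.438371) = 380 → T_AC = 363.461 ≈ 363.5 lb.
Then T_BC = 0.800339 × 363.461 = 290.9 lb.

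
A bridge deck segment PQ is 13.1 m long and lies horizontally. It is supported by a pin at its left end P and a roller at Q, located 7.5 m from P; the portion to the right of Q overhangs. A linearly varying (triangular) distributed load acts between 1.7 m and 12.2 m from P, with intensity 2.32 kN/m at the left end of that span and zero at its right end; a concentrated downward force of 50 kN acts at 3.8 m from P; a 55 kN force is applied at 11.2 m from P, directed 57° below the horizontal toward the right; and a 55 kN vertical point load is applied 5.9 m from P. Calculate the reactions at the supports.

Resultant of the triangular load: ½ × 2.32 × 10.5 = 12.18 kN, acting at 5.2 m from P (one-third of the span from the peak).
ΣM about P: Q_y·7.5 − (½·2.32·10.5)·5.2 − 50·3.8 − 55·sin57°·11.2 − 55·5.9 = 0 → Q_y = 1094.46/7.5 = 145.928 ≈ 145.9 kN.
ΣF_y = 0: P_y + 145.928 − ½·2.32·10.5 − 50 − 55·sin57° − 55 = 0 → P_y = 17.38 kN.
ΣF_x = 0: P_x + 55·cos57° = 0 → P_x = -29.96 kN.

P_x = -29.96 kN, P_y = 17.38 kN, Q_y = 145.9 kN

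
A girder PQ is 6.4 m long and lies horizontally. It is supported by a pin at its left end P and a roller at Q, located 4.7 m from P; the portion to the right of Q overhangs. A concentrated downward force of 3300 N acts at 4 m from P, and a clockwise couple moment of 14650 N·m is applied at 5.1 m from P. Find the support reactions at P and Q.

ΣM about P: Q_y·4.7 − 3300·4 − 14650 = 0 → Q_y = 27850/4.7 = 5925.53 ≈ 5926 N.
ΣF_y = 0: P_y + 5925.53 − 3300 = 0 → P_y = -2626 N.
ΣF_x = 0: no horizontal applied forces, so P_x = 0.

P_x = 0, P_y = -2626 N, Q_y = 5926 N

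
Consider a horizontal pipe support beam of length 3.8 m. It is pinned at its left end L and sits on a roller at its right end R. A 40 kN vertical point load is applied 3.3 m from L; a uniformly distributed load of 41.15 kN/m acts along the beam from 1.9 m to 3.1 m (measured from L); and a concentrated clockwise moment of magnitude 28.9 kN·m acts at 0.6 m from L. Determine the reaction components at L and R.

L_x = 0, L_y = 14.55 kN, R_y = 74.83 kN

Resultant of the distributed load: 41.15 × 1.2 = 49.38 kN at 2.5 m from L.
Moments about L: R_y·3.8 − 40·3.3 − (41.15·1.2)·2.5 − 28.9 = 0 → R_y = 284.35/3.8 = 74.8289 ≈ 74.83 kN.
ΣF_y = 0: L_y + 74.8289 − 40 − 41.15·1.2 = 0 → L_y = 14.55 kN.
ΣF_x = 0: no horizontal applied forces, so L_x = 0.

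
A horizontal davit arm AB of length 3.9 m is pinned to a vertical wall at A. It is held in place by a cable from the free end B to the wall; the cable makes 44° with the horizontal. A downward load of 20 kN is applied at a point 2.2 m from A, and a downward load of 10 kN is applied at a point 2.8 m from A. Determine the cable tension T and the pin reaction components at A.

ΣM about A: T·sin44°·3.9 − 20·2.2 − 10·2.8 = 0 → T = 72/(3.9·0.694658) = 26.5764 ≈ 26.58 kN.
ΣF_x = 0: A_x − T·cos44° = 0 → A_x = 26.5764 × 0.71934 = 19.12 kN.
ΣF_y = 0: A_y + T·sin44° − 20 − 10 = 0 → A_y = 30 − 26.5764 × 0.694658 = 11.54 kN.

T = 26.58 kN, A_x = 19.12 kN, A_y = 11.54 kN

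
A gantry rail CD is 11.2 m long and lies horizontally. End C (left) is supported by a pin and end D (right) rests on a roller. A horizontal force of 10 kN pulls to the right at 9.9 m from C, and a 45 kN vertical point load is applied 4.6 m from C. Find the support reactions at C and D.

C_x = -10.00 kN, C_y = 26.52 kN, D_y = 18.48 kN

Moments about C: D_y·11.2 − 45·4.6 = 0 → D_y = 207/11.2 = 18.4821 ≈ 18.48 kN.
ΣF_y = 0: C_y + 18.4821 − 45 = 0 → C_y = 26.52 kN.
ΣF_x = 0: C_x + 10 = 0 → C_x = -10.00 kN.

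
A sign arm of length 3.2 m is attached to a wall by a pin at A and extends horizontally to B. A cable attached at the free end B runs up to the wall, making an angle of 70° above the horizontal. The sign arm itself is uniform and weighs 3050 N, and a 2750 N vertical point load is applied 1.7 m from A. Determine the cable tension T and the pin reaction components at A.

T = 3178 N, A_x = 1087 N, A_y = 2814 N

ΣM about A: T·sin70°·3.2 − 3050·1.6 − 2750·1.7 = 0 → T = 9555/(3.2·0.939693) = 3177.57 ≈ 3178 N.
ΣF_x = 0: A_x − T·cos70° = 0 → A_x = 3177.57 × 0.34202 = 1087 N.
ΣF_y = 0: A_y + T·sin70° − 3050 − 2750 = 0 → A_y = 5800 − 3177.57 × 0.939693 = 2814 N.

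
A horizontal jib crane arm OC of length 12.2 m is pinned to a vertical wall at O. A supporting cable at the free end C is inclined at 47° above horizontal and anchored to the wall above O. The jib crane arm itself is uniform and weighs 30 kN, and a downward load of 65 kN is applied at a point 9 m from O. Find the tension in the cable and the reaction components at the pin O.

T = 86.07 kN, O_x = 58.70 kN, O_y = 32.05 kN

ΣM about O: T·sin47°·12.2 − 30·6.1 − 65·9 = 0 → T = 768/(12.2·0.731354) = 86.0743 ≈ 86.07 kN.
ΣF_x = 0: O_x − T·cos47° = 0 → O_x = 86.0743 × 0.681998 = 58.70 kN.
ΣF_y = 0: O_y + T·sin47° − 30 − 65 = 0 → O_y = 95 − 86.0743 × 0.731354 = 32.05 kN.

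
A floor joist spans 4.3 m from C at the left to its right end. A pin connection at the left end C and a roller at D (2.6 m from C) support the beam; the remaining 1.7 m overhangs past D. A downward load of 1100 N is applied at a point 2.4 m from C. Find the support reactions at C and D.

C_x = 0, C_y = 84.62 N, D_y = 1015 N

ΣM about C: D_y·2.6 − 1100·2.4 = 0 → D_y = 2640/2.6 = 1015.38 ≈ 1015 N.
ΣF_y = 0: C_y + 1015.38 − 1100 = 0 → C_y = 84.62 N.
ΣF_x = 0: no horizontal applied forces, so C_x = 0.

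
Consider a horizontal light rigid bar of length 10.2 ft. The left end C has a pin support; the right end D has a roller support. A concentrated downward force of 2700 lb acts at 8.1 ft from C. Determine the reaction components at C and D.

ΣM about C: D_y·10.2 − 2700·8.1 = 0 → D_y = 21870/10.2 = 2144.12 ≈ 2144 lb.
ΣF_y = 0: C_y + 2144.12 − 2700 = 0 → C_y = 555.9 lb.
ΣF_x = 0: no horizontal applied forces, so C_x = 0.

C_x = 0, C_y = 555.9 lb, D_y = 2144 lb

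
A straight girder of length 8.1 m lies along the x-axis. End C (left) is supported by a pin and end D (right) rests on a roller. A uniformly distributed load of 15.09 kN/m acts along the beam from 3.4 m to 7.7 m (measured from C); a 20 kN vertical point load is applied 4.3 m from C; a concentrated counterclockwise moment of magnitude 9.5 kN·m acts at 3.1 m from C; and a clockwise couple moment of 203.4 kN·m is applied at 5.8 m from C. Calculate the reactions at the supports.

Resultant of the distributed load: 15.09 × 4.3 = 64.887 kN at 5.55 m from C.
Taking moments about C: D_y·8.1 − (15.09·4.3)·5.55 − 20·4.3 + 9.5 − 203.4 = 0 → D_y = 640.02285/8.1 = 79.0152 ≈ 79.02 kN.
ΣF_y = 0: C_y + 79.0152 − 15.09·4.3 − 20 = 0 → C_y = 5.872 kN.
ΣF_x = 0: no horizontal applied forces, so C_x = 0.

C_x = 0, C_y = 5.872 kN, D_y = 79.02 kN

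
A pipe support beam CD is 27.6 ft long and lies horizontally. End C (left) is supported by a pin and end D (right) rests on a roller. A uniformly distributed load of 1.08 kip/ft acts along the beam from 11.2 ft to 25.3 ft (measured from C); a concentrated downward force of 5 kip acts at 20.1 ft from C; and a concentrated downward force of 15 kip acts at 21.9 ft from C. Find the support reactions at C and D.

Resultant of the distributed load: 1.08 × 14.1 = 15.228 kip at 18.25 ft from C.
Taking moments about C: D_y·27.6 − (1.08·14.1)·18.25 − 5·20.1 − 15·21.9 = 0 → D_y = 706.911/27.6 = 25.6127 ≈ 25.61 kip.
ΣF_y = 0: C_y + 25.6127 − 1.08·14.1 − 5 − 15 = 0 → C_y = 9.615 kip.
ΣF_x = 0: no horizontal applied forces, so C_x = 0.

C_x = 0, C_y = 9.615 kip, D_y = 25.61 kip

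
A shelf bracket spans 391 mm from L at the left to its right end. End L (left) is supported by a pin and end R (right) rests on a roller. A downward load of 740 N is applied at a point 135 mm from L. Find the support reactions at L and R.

Moments about L: R_y·391 − 740·135 = 0 → R_y = 99900/391 = 255.499 ≈ 255.5 N.
ΣF_y = 0: L_y + 255.499 − 740 = 0 → L_y = 484.5 N.
ΣF_x = 0: no horizontal applied forces, so L_x = 0.

L_x = 0, L_y = 484.5 N, R_y = 255.5 N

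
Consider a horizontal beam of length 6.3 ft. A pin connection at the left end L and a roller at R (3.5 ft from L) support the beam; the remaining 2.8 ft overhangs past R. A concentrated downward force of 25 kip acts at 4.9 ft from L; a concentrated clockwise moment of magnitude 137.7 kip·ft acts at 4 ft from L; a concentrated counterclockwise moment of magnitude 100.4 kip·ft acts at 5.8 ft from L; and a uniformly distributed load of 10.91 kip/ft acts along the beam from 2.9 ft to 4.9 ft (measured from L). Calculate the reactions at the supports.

Resultant of the distributed load: 10.91 × 2 = 21.82 kip at 3.9 ft from L.
Moments about L: R_y·3.5 − 25·4.9 − 137.7 + 100.4 − (10.91·2)·3.9 = 0 → R_y = 244.898/3.5 = 69.9709 ≈ 69.97 kip.
ΣF_y = 0: L_y + 69.9709 − 25 − 10.91·2 = 0 → L_y = -23.15 kip.
ΣF_x = 0: no horizontal applied forces, so L_x = 0.

L_x = 0, L_y = -23.15 kip, R_y = 69.97 kip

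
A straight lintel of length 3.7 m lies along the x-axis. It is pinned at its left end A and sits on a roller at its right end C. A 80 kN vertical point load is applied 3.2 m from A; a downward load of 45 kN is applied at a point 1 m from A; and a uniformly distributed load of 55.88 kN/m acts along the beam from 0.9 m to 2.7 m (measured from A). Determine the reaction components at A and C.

A_x = 0, A_y = 95.30 kN, C_y = 130.3 kN

Resultant of the distributed load: 55.88 × 1.8 = 100.584 kN at 1.8 m from A.
ΣM about A: C_y·3.7 − 80·3.2 − 45·1 − (55.88·1.8)·1.8 = 0 → C_y = 482.0512/3.7 = 130.284 ≈ 130.3 kN.
ΣF_y = 0: A_y + 130.284 − 80 − 45 − 55.88·1.8 = 0 → A_y = 95.30 kN.
ΣF_x = 0: no horizontal applied forces, so A_x = 0.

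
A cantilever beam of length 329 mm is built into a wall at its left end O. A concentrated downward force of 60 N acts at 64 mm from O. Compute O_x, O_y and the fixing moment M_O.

O_x = 0, O_y = 60.00 N, M_O = 3840 N·mm

ΣF_x = 0: O_x = 0.
ΣF_y = 0: O_y − 60 = 0 → O_y = 60.00 N.
ΣM about O: M_O − 60·64 = 0 → M_O = 3840 N·mm.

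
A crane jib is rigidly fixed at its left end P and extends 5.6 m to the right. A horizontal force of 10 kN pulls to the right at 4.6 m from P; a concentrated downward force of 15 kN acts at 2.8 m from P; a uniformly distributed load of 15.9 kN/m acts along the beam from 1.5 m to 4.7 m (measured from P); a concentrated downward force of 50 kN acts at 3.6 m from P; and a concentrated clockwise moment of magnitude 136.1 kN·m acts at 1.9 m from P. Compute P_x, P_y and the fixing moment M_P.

Resultant of the distributed load: 15.9 × 3.2 = 50.88 kN at 3.1 m from P.
ΣF_x = 0: P_x + 10 = 0 → P_x = -10.00 kN.
ΣF_y = 0: P_y − 15 − 15.9·3.2 − 50 = 0 → P_y = 115.9 kN.
ΣM about P: M_P − 15·2.8 − (15.9·3.2)·3.1 − 50·3.6 − 136.1 = 0 → M_P = 515.8 kN·m.

P_x = -10.00 kN, P_y = 115.9 kN, M_P = 515.8 kN·m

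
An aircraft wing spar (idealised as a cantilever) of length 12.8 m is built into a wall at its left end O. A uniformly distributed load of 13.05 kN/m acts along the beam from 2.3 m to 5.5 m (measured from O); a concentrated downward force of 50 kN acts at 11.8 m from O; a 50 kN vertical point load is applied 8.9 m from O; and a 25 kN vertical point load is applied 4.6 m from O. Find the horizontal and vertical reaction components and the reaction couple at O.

Resultant of the distributed load: 13.05 × 3.2 = 41.76 kN at 3.9 m from O.
ΣF_x = 0: O_x = 0.
ΣF_y = 0: O_y − 13.05·3.2 − 50 − 50 − 25 = 0 → O_y = 166.8 kN.
ΣM about O: M_O − (13.05·3.2)·3.9 − 50·11.8 − 50·8.9 − 25·4.6 = 0 → M_O = 1313 kN·m.

O_x = 0, O_y = 166.8 kN, M_O = 1313 kN·m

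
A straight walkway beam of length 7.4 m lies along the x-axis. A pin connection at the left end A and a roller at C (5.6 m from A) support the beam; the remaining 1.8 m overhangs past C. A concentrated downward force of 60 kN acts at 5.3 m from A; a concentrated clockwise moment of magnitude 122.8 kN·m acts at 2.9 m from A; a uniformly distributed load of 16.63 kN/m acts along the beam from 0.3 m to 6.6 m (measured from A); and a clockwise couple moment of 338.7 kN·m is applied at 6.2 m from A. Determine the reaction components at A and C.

Resultant of the distributed load: 16.63 × 6.3 = 104.769 kN at 3.45 m from A.
Taking moments about A: C_y·5.6 − 60·5.3 − 122.8 − (16.63·6.3)·3.45 − 338.7 = 0 → C_y = 1140.95305/5.6 = 203.742 ≈ 203.7 kN.
ΣF_y = 0: A_y + 203.742 − 60 − 16.63·6.3 = 0 → A_y = -38.97 kN.
ΣF_x = 0: no horizontal applied forces, so A_x = 0.

A_x = 0, A_y = -38.97 kN, C_y = 203.7 kN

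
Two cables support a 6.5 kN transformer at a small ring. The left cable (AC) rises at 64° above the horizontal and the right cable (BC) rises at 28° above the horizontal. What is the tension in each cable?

T_AC = 5.743 kN, T_BC = 2.851 kN

ΣF_x = 0: −T_AC·cos64° + T_BC·cos28° = 0 → T_BC = 0.496486·T_AC.
ΣF_y = 0: T_AC·sin64° + T_BC·sin28° = 6.5.
Substitute: T_AC·(0.898794 + 0.496486·0.469472) = 6.5 → T_AC = 5.74266 ≈ 5.743 kN.
Then T_BC = 0.496486 × 5.74266 = 2.851 kN.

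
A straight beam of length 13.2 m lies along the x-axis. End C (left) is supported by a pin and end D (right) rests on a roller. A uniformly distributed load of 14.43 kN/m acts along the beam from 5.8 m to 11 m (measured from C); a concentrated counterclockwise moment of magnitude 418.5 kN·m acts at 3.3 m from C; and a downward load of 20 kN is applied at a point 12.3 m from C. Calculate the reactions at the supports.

C_x = 0, C_y = 60.35 kN, D_y = 34.68 kN

Resultant of the distributed load: 14.43 × 5.2 = 75.036 kN at 8.4 m from C.
Moments about C: D_y·13.2 − (14.43·5.2)·8.4 + 418.5 − 20·12.3 = 0 → D_y = 457.8024/13.2 = 34.682 ≈ 34.68 kN.
ΣF_y = 0: C_y + 34.682 − 14.43·5.2 − 20 = 0 → C_y = 60.35 kN.
ΣF_x = 0: no horizontal applied forces, so C_x = 0.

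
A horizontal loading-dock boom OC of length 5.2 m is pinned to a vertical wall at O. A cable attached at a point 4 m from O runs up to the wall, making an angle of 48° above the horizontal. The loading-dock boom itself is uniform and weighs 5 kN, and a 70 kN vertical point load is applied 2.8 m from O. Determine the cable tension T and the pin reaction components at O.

ΣM about O: T·sin48°·4 − 5·2.6 − 70·2.8 = 0 → T = 209/(4·0.743145) = 70.3093 ≈ 70.31 kN.
ΣF_x = 0: O_x − T·cos48° = 0 → O_x = 70.3093 × 0.669131 = 47.05 kN.
ΣF_y = 0: O_y + T·sin48° − 5 − 70 = 0 → O_y = 75 − 70.3093 × 0.743145 = 22.75 kN.

T = 70.31 kN, O_x = 47.05 kN, O_y = 22.75 kN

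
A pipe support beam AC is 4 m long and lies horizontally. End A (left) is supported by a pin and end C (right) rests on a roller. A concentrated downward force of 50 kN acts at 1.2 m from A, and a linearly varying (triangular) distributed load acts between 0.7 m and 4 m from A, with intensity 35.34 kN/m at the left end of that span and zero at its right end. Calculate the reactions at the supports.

Resultant of the triangular load: ½ × 35.34 × 3.3 = 58.311 kN, acting at 1.8 m from A (one-third of the span from the peak).
Moments about A: C_y·4 − 50·1.2 − (½·35.34·3.3)·1.8 = 0 → C_y = 164.9598/4 = 41.24 kN.
ΣF_y = 0: A_y + 41.24 − 50 − ½·35.34·3.3 = 0 → A_y = 67.07 kN.
ΣF_x = 0: no horizontal applied forces, so A_x = 0.

A_x = 0, A_y = 67.07 kN, C_y = 41.24 kN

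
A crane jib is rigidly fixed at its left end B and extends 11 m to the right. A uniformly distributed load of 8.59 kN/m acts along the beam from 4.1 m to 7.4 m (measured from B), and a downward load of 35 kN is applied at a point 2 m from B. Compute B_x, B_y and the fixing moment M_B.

B_x = 0, B_y = 63.35 kN, M_B = 233.0 kN·m

Resultant of the distributed load: 8.59 × 3.3 = 28.347 kN at 5.75 m from B.
ΣF_x = 0: B_x = 0.
ΣF_y = 0: B_y − 8.59·3.3 − 35 = 0 → B_y = 63.35 kN.
ΣM about B: M_B − (8.59·3.3)·5.75 − 35·2 = 0 → M_B = 233.0 kN·m.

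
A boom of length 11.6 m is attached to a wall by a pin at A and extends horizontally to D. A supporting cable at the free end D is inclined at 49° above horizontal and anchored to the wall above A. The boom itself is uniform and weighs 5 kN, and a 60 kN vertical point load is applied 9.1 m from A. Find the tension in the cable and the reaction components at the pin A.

T = 65.68 kN, A_x = 43.09 kN, A_y = 15.43 kN

ΣM about A: T·sin49°·11.6 − 5·5.8 − 60·9.1 = 0 → T = 575/(11.6·0.75471) = 65.6795 ≈ 65.68 kN.
ΣF_x = 0: A_x − T·cos49° = 0 → A_x = 65.6795 × 0.656059 = 43.09 kN.
ΣF_y = 0: A_y + T·sin49° − 5 − 60 = 0 → A_y = 65 − 65.6795 × 0.75471 = 15.43 kN.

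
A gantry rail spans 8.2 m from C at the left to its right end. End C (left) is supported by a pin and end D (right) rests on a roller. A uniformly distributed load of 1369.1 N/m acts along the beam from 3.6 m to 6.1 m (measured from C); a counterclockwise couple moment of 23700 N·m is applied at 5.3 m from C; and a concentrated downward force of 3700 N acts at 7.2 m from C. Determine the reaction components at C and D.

C_x = 0, C_y = 4740 N, D_y = 2383 N

Resultant of the distributed load: 1369.1 × 2.5 = 3422.75 N at 4.85 m from C.
Moments about C: D_y·8.2 − (1369.1·2.5)·4.85 + 23700 − 3700·7.2 = 0 → D_y = 19540.3375/8.2 = 2382.97 ≈ 2383 N.
ΣF_y = 0: C_y + 2382.97 − 1369.1·2.5 − 3700 = 0 → C_y = 4740 N.
ΣF_x = 0: no horizontal applied forces, so C_x = 0.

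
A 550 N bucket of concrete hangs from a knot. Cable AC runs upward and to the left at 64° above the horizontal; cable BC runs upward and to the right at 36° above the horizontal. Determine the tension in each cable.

ΣF_x = 0: −T_AC·cos64° + T_BC·cos36° = 0 → T_BC = 0.541857·T_AC.
ΣF_y = 0: T_AC·sin64° + T_BC·sin36° = 550.
Substitute: T_AC·(0.898794 + 0.541857·0.587785) = 550 → T_AC = 451.824 ≈ 451.8 N.
Then T_BC = 0.541857 × 451.824 = 244.8 N.

T_AC = 451.8 N, T_BC = 244.8 N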